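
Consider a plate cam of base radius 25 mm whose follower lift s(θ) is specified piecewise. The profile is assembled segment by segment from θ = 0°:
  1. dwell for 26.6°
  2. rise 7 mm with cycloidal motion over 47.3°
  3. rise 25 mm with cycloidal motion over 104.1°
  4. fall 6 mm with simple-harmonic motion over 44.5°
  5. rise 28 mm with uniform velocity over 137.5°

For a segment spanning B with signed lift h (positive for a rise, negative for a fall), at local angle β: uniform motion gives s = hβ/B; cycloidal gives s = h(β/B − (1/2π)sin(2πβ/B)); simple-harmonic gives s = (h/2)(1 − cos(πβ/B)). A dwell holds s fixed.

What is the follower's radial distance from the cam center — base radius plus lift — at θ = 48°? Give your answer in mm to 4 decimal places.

seg 1 [0°–26.6°] dwell: s stays 0.0000
seg 2 [26.6°–73.9°] cycloidal, h=7: θ=48° here. β=21.4, B=47.3. 7·(0.4524 − sin(2π·0.4524)/(2π)) = 2.8390 → s = 2.8390
radial distance = base radius + s = 25 + 2.8390 = 27.8390

27.8390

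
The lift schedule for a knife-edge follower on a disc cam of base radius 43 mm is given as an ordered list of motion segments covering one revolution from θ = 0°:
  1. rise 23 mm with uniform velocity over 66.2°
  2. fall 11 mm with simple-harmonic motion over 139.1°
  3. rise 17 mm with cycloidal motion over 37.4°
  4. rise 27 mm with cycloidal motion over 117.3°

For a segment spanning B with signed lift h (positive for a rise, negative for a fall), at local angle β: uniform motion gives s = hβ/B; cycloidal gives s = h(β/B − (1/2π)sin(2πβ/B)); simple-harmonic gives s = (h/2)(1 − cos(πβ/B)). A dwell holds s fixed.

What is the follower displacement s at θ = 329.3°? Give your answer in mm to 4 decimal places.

seg 1 [0°–66.2°] uniform, h=23: full span → s += 23 → s = 23.0000
seg 2 [66.2°–205.3°] simple-harmonic, h=-11: full span → s += -11 → s = 12.0000
seg 3 [205.3°–242.7°] cycloidal, h=17: full span → s += 17 → s = 29.0000
seg 4 [242.7°–360°] cycloidal, h=27: θ=329.3° here. β=86.6, B=117.3. 27·(0.7383 − sin(2π·0.7383)/(2π)) = 24.2190 → s = 53.2190

53.2190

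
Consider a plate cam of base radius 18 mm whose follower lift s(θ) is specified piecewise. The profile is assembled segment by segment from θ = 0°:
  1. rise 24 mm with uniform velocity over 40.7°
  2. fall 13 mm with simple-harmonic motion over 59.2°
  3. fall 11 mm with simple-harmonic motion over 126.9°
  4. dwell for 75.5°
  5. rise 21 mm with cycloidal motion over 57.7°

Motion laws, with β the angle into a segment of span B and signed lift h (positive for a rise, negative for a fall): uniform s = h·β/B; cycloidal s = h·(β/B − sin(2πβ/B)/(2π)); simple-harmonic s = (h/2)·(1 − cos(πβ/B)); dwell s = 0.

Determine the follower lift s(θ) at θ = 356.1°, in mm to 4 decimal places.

seg 1 [0°–40.7°] uniform, h=24: full span → s += 24 → s = 24.0000
seg 2 [40.7°–99.9°] simple-harmonic, h=-13: full span → s += -13 → s = 11.0000
seg 3 [99.9°–226.8°] simple-harmonic, h=-11: full span → s += -11 → s = 0.0000
seg 4 [226.8°–302.3°] dwell: s stays 0.0000
seg 5 [302.3°–360°] cycloidal, h=21: θ=356.1° here. β=53.8, B=57.7. 21·(0.9324 − sin(2π·0.9324)/(2π)) = 20.9577 → s = 20.9577

20.9577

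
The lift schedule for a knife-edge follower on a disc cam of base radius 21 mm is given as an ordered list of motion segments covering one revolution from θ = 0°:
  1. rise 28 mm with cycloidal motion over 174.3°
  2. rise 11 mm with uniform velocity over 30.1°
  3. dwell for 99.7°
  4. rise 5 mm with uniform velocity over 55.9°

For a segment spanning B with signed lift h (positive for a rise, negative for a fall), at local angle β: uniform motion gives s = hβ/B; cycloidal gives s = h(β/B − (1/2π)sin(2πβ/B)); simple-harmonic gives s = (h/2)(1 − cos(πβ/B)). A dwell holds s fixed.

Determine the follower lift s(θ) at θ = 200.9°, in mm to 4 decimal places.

seg 1 [0°–174.3°] cycloidal, h=28: full span → s += 28 → s = 28.0000
seg 2 [174.3°–204.4°] uniform, h=11: θ=200.9° here. β=26.6, B=30.1. 11·26.6/30.1 = 9.7209 → s = 37.7209

37.7209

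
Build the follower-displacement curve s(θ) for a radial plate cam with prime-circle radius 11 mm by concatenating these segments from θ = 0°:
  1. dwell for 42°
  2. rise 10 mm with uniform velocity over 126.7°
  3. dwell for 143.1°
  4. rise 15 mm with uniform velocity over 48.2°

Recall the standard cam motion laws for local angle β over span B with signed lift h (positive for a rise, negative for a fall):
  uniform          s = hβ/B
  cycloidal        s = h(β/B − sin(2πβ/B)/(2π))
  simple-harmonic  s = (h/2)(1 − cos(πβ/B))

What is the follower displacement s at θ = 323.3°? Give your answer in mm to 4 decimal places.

seg 1 [0°–42°] dwell: s stays 0.0000
seg 2 [42°–168.7°] uniform, h=10: full span → s += 10 → s = 10.0000
seg 3 [168.7°–311.8°] dwell: s stays 10.0000
seg 4 [311.8°–360°] uniform, h=15: θ=323.3° here. β=11.5, B=48.2. 15·11.5/48.2 = 3.5788 → s = 13.5788

13.5788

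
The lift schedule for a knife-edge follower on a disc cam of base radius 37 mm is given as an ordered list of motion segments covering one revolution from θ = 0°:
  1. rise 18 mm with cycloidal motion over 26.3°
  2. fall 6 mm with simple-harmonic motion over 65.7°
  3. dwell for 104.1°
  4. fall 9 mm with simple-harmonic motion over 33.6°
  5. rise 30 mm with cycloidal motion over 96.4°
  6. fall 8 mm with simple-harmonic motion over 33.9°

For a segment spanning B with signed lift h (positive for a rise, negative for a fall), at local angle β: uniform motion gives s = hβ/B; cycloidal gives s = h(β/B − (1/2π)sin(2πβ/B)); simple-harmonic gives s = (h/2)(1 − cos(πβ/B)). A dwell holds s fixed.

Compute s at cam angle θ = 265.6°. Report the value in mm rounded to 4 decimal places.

seg 1 [0°–26.3°] cycloidal, h=18: full span → s += 18 → s = 18.0000
seg 2 [26.3°–92°] simple-harmonic, h=-6: full span → s += -6 → s = 12.0000
seg 3 [92°–196.1°] dwell: s stays 12.0000
seg 4 [196.1°–229.7°] simple-harmonic, h=-9: full span → s += -9 → s = 3.0000
seg 5 [229.7°–326.1°] cycloidal, h=30: θ=265.6° here. β=35.9, B=96.4. 30·(0.3724 − sin(2π·0.3724)/(2π)) = 7.7415 → s = 10.7415

10.7415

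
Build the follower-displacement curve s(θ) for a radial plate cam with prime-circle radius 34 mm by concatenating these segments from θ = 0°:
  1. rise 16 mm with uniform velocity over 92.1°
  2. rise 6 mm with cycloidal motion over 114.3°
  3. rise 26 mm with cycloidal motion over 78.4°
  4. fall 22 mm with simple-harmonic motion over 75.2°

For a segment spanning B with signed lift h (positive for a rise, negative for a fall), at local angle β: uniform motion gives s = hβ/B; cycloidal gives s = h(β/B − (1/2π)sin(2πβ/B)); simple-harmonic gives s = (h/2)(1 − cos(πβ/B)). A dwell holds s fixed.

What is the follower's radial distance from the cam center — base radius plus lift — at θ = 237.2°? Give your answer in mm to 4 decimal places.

seg 1 [0°–92.1°] uniform, h=16: full span → s += 16 → s = 16.0000
seg 2 [92.1°–206.4°] cycloidal, h=6: full span → s += 6 → s = 22.0000
seg 3 [206.4°–284.8°] cycloidal, h=26: θ=237.2° here. β=30.8, B=78.4. 26·(0.3929 − sin(2π·0.3929)/(2π)) = 7.6343 → s = 29.6343
radial distance = base radius + s = 34 + 29.6343 = 63.6343

63.6343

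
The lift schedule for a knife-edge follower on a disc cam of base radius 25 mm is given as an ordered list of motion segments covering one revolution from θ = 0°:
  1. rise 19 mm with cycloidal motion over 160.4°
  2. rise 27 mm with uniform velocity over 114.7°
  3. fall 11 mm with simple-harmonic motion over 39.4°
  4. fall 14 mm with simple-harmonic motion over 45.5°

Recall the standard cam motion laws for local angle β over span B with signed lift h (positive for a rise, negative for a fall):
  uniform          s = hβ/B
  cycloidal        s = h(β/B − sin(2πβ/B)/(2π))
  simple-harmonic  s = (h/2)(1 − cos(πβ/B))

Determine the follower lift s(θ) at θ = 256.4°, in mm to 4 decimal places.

seg 1 [0°–160.4°] cycloidal, h=19: full span → s += 19 → s = 19.0000
seg 2 [160.4°–275.1°] uniform, h=27: θ=256.4° here. β=96, B=114.7. 27·96/114.7 = 22.5981 → s = 41.5981

41.5981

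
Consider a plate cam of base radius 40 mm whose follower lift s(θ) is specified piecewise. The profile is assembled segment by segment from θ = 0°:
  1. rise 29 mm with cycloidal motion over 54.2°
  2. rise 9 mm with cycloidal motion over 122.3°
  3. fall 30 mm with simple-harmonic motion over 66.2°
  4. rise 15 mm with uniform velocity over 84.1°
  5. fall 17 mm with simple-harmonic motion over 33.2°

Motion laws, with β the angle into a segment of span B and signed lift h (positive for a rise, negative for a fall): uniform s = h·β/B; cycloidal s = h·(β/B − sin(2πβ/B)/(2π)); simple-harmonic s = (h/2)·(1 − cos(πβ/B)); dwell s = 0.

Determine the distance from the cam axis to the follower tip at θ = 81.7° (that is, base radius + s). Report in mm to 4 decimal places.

seg 1 [0°–54.2°] cycloidal, h=29: full span → s += 29 → s = 29.0000
seg 2 [54.2°–176.5°] cycloidal, h=9: θ=81.7° here. β=27.5, B=122.3. 9·(0.2249 − sin(2π·0.2249)/(2π)) = 0.6092 → s = 29.6092
radial distance = base radius + s = 40 + 29.6092 = 69.6092

69.6092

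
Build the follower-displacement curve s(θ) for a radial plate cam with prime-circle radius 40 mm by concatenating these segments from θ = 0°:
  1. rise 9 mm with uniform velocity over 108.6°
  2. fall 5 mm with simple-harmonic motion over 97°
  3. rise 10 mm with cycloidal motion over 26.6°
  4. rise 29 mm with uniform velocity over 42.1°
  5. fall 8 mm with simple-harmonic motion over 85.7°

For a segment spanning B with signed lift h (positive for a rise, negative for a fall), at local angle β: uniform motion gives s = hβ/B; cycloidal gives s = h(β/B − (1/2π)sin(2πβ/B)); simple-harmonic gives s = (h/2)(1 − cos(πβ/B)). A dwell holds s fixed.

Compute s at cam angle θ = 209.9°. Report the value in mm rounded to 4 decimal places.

seg 1 [0°–108.6°] uniform, h=9: full span → s += 9 → s = 9.0000
seg 2 [108.6°–205.6°] simple-harmonic, h=-5: full span → s += -5 → s = 4.0000
seg 3 [205.6°–232.2°] cycloidal, h=10: θ=209.9° here. β=4.3, B=26.6. 10·(0.1617 − sin(2π·0.1617)/(2π)) = 0.2640 → s = 4.2640

4.2640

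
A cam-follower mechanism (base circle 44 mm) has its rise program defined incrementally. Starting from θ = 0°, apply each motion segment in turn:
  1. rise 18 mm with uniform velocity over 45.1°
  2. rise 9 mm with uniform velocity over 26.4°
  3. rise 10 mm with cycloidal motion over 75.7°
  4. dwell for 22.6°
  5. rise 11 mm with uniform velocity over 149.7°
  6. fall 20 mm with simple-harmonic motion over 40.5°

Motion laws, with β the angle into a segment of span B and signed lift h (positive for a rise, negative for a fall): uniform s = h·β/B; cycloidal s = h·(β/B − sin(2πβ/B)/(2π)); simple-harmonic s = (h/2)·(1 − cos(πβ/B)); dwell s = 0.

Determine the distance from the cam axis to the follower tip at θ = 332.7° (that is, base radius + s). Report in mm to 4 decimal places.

seg 1 [0°–45.1°] uniform, h=18: full span → s += 18 → s = 18.0000
seg 2 [45.1°–71.5°] uniform, h=9: full span → s += 9 → s = 27.0000
seg 3 [71.5°–147.2°] cycloidal, h=10: full span → s += 10 → s = 37.0000
seg 4 [147.2°–169.8°] dwell: s stays 37.0000
seg 5 [169.8°–319.5°] uniform, h=11: full span → s += 11 → s = 48.0000
seg 6 [319.5°–360°] simple-harmonic, h=-20: θ=332.7° here. β=13.2, B=40.5. -20/2·(1 − cos(π·0.3259)) = -4.7998 → s = 43.2002
radial distance = base radius + s = 44 + 43.2002 = 87.2002

87.2002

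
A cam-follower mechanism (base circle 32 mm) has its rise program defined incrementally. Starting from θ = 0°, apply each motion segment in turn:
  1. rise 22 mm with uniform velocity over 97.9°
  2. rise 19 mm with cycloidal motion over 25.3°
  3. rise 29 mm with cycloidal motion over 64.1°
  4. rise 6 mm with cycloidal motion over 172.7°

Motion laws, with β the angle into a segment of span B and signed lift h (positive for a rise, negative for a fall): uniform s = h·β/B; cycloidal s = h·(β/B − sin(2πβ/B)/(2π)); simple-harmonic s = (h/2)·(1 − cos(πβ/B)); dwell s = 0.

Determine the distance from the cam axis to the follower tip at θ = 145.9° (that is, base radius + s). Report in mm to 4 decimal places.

seg 1 [0°–97.9°] uniform, h=22: full span → s += 22 → s = 22.0000
seg 2 [97.9°–123.2°] cycloidal, h=19: full span → s += 19 → s = 41.0000
seg 3 [123.2°–187.3°] cycloidal, h=29: θ=145.9° here. β=22.7, B=64.1. 29·(0.3541 − sin(2π·0.3541)/(2π)) = 6.6076 → s = 47.6076
radial distance = base radius + s = 32 + 47.6076 = 79.6076

79.6076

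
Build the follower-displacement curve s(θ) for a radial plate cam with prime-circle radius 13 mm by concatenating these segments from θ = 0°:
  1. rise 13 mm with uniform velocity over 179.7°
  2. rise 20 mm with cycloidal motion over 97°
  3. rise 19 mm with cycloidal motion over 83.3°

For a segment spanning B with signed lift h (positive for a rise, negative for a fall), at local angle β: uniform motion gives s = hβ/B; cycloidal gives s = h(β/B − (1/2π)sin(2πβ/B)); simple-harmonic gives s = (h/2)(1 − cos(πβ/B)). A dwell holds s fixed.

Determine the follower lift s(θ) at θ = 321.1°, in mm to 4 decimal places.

seg 1 [0°–179.7°] uniform, h=13: full span → s += 13 → s = 13.0000
seg 2 [179.7°–276.7°] cycloidal, h=20: full span → s += 20 → s = 33.0000
seg 3 [276.7°–360°] cycloidal, h=19: θ=321.1° here. β=44.4, B=83.3. 19·(0.5330 − sin(2π·0.5330)/(2π)) = 10.7500 → s = 43.7500

43.7500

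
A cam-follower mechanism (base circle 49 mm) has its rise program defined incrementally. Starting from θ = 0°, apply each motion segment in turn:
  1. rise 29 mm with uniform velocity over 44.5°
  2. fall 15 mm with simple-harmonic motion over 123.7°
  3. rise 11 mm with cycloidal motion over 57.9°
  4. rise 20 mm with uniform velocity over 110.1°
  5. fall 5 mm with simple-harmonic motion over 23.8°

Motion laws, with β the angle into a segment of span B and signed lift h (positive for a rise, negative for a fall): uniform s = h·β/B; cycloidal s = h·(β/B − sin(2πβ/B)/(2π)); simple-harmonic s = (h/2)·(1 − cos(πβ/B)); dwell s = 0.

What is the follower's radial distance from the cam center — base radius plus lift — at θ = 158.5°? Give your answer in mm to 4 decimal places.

seg 1 [0°–44.5°] uniform, h=29: full span → s += 29 → s = 29.0000
seg 2 [44.5°–168.2°] simple-harmonic, h=-15: θ=158.5° here. β=114, B=123.7. -15/2·(1 − cos(π·0.9216)) = -14.7736 → s = 14.2264
radial distance = base radius + s = 49 + 14.2264 = 63.2264

63.2264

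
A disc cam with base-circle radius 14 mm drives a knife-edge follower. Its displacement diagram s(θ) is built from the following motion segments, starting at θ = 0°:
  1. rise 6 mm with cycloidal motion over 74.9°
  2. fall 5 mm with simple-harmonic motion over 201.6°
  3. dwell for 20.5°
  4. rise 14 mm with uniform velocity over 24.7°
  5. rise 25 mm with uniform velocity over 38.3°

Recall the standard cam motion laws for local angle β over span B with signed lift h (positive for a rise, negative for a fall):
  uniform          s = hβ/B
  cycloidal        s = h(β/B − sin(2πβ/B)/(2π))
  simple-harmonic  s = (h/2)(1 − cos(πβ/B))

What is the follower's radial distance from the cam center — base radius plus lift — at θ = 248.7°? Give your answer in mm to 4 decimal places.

seg 1 [0°–74.9°] cycloidal, h=6: full span → s += 6 → s = 6.0000
seg 2 [74.9°–276.5°] simple-harmonic, h=-5: θ=248.7° here. β=173.8, B=201.6. -5/2·(1 − cos(π·0.8621)) = -4.7691 → s = 1.2309
radial distance = base radius + s = 14 + 1.2309 = 15.2309

15.2309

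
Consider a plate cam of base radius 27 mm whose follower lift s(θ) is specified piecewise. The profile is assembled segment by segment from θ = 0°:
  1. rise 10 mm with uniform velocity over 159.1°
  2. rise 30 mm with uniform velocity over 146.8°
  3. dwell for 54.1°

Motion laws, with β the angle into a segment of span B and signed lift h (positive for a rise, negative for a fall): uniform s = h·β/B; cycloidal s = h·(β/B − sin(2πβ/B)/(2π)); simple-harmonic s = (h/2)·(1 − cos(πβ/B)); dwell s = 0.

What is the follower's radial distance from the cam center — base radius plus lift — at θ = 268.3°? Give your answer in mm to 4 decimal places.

seg 1 [0°–159.1°] uniform, h=10: full span → s += 10 → s = 10.0000
seg 2 [159.1°–305.9°] uniform, h=30: θ=268.3° here. β=109.2, B=146.8. 30·109.2/146.8 = 22.3161 → s = 32.3161
radial distance = base radius + s = 27 + 32.3161 = 59.3161

59.3161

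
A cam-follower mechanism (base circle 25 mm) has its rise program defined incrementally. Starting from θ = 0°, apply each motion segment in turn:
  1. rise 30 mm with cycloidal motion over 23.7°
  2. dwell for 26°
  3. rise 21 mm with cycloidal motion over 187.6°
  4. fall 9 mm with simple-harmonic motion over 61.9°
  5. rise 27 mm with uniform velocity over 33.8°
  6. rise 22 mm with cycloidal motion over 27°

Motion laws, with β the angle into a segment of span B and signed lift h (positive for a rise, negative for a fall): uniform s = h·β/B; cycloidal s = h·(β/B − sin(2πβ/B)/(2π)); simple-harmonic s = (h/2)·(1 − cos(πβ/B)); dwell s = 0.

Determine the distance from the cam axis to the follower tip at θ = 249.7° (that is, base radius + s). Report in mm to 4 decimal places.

seg 1 [0°–23.7°] cycloidal, h=30: full span → s += 30 → s = 30.0000
seg 2 [23.7°–49.7°] dwell: s stays 30.0000
seg 3 [49.7°–237.3°] cycloidal, h=21: full span → s += 21 → s = 51.0000
seg 4 [237.3°–299.2°] simple-harmonic, h=-9: θ=249.7° here. β=12.4, B=61.9. -9/2·(1 − cos(π·0.2003)) = -0.8621 → s = 50.1379
radial distance = base radius + s = 25 + 50.1379 = 75.1379

75.1379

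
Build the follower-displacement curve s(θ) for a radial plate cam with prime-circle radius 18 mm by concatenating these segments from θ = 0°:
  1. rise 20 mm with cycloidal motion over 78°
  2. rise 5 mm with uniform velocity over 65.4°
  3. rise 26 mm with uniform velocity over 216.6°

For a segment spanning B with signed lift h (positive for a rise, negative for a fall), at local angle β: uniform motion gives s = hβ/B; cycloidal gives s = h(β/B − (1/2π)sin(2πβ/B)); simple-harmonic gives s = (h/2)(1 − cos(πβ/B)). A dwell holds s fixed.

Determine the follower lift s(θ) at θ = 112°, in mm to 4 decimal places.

seg 1 [0°–78°] cycloidal, h=20: full span → s += 20 → s = 20.0000
seg 2 [78°–143.4°] uniform, h=5: θ=112° here. β=34, B=65.4. 5·34/65.4 = 2.5994 → s = 22.5994

22.5994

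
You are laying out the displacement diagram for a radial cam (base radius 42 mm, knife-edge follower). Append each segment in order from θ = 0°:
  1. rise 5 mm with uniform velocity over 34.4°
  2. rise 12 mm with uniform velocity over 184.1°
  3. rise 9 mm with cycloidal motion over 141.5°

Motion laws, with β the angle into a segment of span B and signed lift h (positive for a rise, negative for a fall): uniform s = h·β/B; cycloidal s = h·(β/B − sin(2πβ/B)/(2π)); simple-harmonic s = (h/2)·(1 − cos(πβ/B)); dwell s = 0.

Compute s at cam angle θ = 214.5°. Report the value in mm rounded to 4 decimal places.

seg 1 [0°–34.4°] uniform, h=5: full span → s += 5 → s = 5.0000
seg 2 [34.4°–218.5°] uniform, h=12: θ=214.5° here. β=180.1, B=184.1. 12·180.1/184.1 = 11.7393 → s = 16.7393

16.7393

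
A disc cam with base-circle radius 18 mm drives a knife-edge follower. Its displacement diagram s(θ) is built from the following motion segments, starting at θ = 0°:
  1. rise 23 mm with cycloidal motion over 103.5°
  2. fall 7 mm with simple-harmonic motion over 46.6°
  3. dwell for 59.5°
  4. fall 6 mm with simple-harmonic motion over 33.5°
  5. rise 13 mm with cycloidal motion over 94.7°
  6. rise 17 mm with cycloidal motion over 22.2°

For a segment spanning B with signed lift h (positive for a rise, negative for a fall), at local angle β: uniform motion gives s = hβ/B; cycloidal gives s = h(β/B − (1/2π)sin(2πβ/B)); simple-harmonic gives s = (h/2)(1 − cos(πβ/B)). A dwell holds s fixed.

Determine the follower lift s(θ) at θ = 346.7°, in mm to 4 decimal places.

seg 1 [0°–103.5°] cycloidal, h=23: full span → s += 23 → s = 23.0000
seg 2 [103.5°–150.1°] simple-harmonic, h=-7: full span → s += -7 → s = 16.0000
seg 3 [150.1°–209.6°] dwell: s stays 16.0000
seg 4 [209.6°–243.1°] simple-harmonic, h=-6: full span → s += -6 → s = 10.0000
seg 5 [243.1°–337.8°] cycloidal, h=13: full span → s += 13 → s = 23.0000
seg 6 [337.8°–360°] cycloidal, h=17: θ=346.7° here. β=8.9, B=22.2. 17·(0.4009 − sin(2π·0.4009)/(2π)) = 5.2374 → s = 28.2374

28.2374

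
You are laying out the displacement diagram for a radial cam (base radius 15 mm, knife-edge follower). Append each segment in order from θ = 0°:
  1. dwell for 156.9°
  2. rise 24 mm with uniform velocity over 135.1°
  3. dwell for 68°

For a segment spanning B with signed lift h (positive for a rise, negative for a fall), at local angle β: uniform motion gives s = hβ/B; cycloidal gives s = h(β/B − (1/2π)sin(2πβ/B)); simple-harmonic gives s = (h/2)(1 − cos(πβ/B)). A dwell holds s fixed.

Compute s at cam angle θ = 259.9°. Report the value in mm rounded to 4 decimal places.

seg 1 [0°–156.9°] dwell: s stays 0.0000
seg 2 [156.9°–292°] uniform, h=24: θ=259.9° here. β=103, B=135.1. 24·103/135.1 = 18.2976 → s = 18.2976

18.2976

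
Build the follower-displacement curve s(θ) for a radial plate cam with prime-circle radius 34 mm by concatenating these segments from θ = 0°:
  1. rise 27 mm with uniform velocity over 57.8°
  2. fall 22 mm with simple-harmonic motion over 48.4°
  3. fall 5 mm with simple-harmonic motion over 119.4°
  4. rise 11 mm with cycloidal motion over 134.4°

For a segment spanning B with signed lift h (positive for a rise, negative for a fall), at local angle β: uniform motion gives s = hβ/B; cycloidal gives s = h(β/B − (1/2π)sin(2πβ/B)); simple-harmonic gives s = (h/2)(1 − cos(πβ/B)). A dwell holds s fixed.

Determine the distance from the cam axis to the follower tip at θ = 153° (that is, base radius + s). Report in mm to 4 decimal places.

seg 1 [0°–57.8°] uniform, h=27: full span → s += 27 → s = 27.0000
seg 2 [57.8°–106.2°] simple-harmonic, h=-22: full span → s += -22 → s = 5.0000
seg 3 [106.2°–225.6°] simple-harmonic, h=-5: θ=153° here. β=46.8, B=119.4. -5/2·(1 − cos(π·0.3920)) = -1.6677 → s = 3.3323
radial distance = base radius + s = 34 + 3.3323 = 37.3323

37.3323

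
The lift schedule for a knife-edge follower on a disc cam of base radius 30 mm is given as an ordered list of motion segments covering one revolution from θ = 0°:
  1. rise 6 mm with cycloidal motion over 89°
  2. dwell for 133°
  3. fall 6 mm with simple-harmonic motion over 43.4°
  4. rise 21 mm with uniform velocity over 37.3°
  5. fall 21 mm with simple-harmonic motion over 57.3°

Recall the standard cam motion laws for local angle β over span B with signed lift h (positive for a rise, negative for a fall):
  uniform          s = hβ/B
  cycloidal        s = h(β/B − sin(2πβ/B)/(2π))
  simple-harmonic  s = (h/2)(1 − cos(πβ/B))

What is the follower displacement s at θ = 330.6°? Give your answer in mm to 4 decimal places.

seg 1 [0°–89°] cycloidal, h=6: full span → s += 6 → s = 6.0000
seg 2 [89°–222°] dwell: s stays 6.0000
seg 3 [222°–265.4°] simple-harmonic, h=-6: full span → s += -6 → s = 0.0000
seg 4 [265.4°–302.7°] uniform, h=21: full span → s += 21 → s = 21.0000
seg 5 [302.7°–360°] simple-harmonic, h=-21: θ=330.6° here. β=27.9, B=57.3. -21/2·(1 − cos(π·0.4869)) = -10.0684 → s = 10.9316

10.9316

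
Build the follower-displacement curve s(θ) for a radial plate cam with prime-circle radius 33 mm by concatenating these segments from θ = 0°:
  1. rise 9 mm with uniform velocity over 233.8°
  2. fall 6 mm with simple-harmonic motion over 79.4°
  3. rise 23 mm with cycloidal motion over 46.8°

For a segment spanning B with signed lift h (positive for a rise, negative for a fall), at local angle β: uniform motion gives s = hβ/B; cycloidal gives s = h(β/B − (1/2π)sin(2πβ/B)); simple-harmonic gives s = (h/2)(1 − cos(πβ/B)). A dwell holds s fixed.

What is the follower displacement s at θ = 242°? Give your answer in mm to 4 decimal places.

seg 1 [0°–233.8°] uniform, h=9: full span → s += 9 → s = 9.0000
seg 2 [233.8°–313.2°] simple-harmonic, h=-6: θ=242° here. β=8.2, B=79.4. -6/2·(1 − cos(π·0.1033)) = -0.1565 → s = 8.8435

8.8435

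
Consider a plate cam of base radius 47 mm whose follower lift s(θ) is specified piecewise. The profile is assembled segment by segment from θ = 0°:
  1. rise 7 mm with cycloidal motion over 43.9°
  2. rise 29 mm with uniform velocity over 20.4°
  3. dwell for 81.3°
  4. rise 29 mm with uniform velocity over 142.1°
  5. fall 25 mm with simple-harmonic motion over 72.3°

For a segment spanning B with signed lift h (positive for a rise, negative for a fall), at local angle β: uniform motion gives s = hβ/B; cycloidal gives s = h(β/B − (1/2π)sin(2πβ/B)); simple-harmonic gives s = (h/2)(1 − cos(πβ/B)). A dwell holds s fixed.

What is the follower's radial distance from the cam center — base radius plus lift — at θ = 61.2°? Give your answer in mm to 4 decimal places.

seg 1 [0°–43.9°] cycloidal, h=7: full span → s += 7 → s = 7.0000
seg 2 [43.9°–64.3°] uniform, h=29: θ=61.2° here. β=17.3, B=20.4. 29·17.3/20.4 = 24.5931 → s = 31.5931
radial distance = base radius + s = 47 + 31.5931 = 78.5931

78.5931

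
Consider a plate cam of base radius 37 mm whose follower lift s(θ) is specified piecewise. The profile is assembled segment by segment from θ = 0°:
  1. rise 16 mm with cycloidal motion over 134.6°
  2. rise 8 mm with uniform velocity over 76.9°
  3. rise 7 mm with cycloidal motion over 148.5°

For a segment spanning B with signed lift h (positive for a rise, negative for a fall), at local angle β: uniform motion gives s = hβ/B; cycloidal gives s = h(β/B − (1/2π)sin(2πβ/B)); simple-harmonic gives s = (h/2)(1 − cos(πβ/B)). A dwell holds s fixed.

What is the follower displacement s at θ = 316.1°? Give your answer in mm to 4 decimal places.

seg 1 [0°–134.6°] cycloidal, h=16: full span → s += 16 → s = 16.0000
seg 2 [134.6°–211.5°] uniform, h=8: full span → s += 8 → s = 24.0000
seg 3 [211.5°–360°] cycloidal, h=7: θ=316.1° here. β=104.6, B=148.5. 7·(0.7044 − sin(2π·0.7044)/(2π)) = 5.9993 → s = 29.9993

29.9993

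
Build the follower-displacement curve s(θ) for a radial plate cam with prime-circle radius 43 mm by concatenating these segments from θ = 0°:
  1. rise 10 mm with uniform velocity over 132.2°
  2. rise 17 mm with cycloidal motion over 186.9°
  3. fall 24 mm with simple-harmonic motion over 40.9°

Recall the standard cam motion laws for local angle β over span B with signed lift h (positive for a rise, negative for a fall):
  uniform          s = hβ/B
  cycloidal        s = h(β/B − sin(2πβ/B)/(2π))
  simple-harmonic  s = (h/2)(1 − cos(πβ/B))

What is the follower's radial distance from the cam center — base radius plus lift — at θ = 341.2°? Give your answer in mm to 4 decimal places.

seg 1 [0°–132.2°] uniform, h=10: full span → s += 10 → s = 10.0000
seg 2 [132.2°–319.1°] cycloidal, h=17: full span → s += 17 → s = 27.0000
seg 3 [319.1°–360°] simple-harmonic, h=-24: θ=341.2° here. β=22.1, B=40.9. -24/2·(1 − cos(π·0.5403)) = -13.5168 → s = 13.4832
radial distance = base radius + s = 43 + 13.4832 = 56.4832

56.4832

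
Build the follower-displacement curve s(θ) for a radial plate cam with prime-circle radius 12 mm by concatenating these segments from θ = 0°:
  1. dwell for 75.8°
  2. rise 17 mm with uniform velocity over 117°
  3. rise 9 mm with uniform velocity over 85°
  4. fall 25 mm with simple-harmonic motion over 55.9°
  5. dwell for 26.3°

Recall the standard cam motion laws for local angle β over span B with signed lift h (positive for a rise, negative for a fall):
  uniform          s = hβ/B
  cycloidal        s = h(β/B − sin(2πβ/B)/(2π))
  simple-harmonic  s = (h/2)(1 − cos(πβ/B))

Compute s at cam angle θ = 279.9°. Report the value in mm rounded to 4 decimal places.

seg 1 [0°–75.8°] dwell: s stays 0.0000
seg 2 [75.8°–192.8°] uniform, h=17: full span → s += 17 → s = 17.0000
seg 3 [192.8°–277.8°] uniform, h=9: full span → s += 9 → s = 26.0000
seg 4 [277.8°–333.7°] simple-harmonic, h=-25: θ=279.9° here. β=2.1, B=55.9. -25/2·(1 − cos(π·0.0376)) = -0.0870 → s = 25.9130

25.9130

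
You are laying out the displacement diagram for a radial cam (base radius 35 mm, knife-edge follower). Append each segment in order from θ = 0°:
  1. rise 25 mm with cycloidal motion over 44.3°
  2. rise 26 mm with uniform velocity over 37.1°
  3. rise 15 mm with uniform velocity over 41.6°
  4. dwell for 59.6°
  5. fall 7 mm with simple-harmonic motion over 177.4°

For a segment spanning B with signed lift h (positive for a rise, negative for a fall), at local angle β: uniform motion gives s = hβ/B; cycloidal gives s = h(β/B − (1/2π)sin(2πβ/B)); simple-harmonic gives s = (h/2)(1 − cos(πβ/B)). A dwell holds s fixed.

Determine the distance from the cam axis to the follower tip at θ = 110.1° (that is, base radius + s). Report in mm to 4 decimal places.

seg 1 [0°–44.3°] cycloidal, h=25: full span → s += 25 → s = 25.0000
seg 2 [44.3°–81.4°] uniform, h=26: full span → s += 26 → s = 51.0000
seg 3 [81.4°–123°] uniform, h=15: θ=110.1° here. β=28.7, B=41.6. 15·28.7/41.6 = 10.3486 → s = 61.3486
radial distance = base radius + s = 35 + 61.3486 = 96.3486

96.3486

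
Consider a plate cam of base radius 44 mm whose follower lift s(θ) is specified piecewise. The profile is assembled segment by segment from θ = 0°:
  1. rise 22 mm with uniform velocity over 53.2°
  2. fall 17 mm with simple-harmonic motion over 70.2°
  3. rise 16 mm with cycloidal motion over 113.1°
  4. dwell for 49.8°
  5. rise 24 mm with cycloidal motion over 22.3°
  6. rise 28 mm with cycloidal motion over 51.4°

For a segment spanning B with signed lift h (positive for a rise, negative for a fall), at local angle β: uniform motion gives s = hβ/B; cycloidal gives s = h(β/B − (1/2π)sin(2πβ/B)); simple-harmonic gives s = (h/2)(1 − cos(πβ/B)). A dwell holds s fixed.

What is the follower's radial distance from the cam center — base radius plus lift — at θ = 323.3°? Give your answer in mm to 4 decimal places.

seg 1 [0°–53.2°] uniform, h=22: full span → s += 22 → s = 22.0000
seg 2 [53.2°–123.4°] simple-harmonic, h=-17: full span → s += -17 → s = 5.0000
seg 3 [123.4°–236.5°] cycloidal, h=16: full span → s += 16 → s = 21.0000
seg 4 [236.5°–286.3°] dwell: s stays 21.0000
seg 5 [286.3°–308.6°] cycloidal, h=24: full span → s += 24 → s = 45.0000
seg 6 [308.6°–360°] cycloidal, h=28: θ=323.3° here. β=14.7, B=51.4. 28·(0.2860 − sin(2π·0.2860)/(2π)) = 3.6649 → s = 48.6649
radial distance = base radius + s = 44 + 48.6649 = 92.6649

92.6649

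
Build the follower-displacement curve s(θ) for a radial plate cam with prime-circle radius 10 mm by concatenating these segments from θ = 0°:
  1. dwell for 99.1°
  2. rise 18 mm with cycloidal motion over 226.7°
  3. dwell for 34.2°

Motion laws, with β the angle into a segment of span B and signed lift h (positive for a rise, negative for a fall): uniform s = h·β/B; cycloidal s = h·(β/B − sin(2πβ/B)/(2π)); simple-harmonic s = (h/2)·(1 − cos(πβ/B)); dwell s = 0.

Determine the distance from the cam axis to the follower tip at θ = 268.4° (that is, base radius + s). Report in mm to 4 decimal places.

seg 1 [0°–99.1°] dwell: s stays 0.0000
seg 2 [99.1°–325.8°] cycloidal, h=18: θ=268.4° here. β=169.3, B=226.7. 18·(0.7468 − sin(2π·0.7468)/(2π)) = 16.3066 → s = 16.3066
radial distance = base radius + s = 10 + 16.3066 = 26.3066

26.3066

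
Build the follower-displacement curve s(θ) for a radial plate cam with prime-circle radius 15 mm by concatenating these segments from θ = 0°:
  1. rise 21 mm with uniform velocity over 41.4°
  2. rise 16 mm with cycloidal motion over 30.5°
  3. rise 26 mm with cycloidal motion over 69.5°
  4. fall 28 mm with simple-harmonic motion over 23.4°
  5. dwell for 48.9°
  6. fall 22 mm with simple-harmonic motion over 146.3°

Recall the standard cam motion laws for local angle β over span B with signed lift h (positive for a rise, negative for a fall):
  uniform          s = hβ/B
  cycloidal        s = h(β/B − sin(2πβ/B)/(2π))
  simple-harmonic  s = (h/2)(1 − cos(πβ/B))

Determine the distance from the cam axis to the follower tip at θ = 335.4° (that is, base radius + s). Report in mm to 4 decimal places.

seg 1 [0°–41.4°] uniform, h=21: full span → s += 21 → s = 21.0000
seg 2 [41.4°–71.9°] cycloidal, h=16: full span → s += 16 → s = 37.0000
seg 3 [71.9°–141.4°] cycloidal, h=26: full span → s += 26 → s = 63.0000
seg 4 [141.4°–164.8°] simple-harmonic, h=-28: full span → s += -28 → s = 35.0000
seg 5 [164.8°–213.7°] dwell: s stays 35.0000
seg 6 [213.7°–360°] simple-harmonic, h=-22: θ=335.4° here. β=121.7, B=146.3. -22/2·(1 − cos(π·0.8319)) = -20.5006 → s = 14.4994
radial distance = base radius + s = 15 + 14.4994 = 29.4994

29.4994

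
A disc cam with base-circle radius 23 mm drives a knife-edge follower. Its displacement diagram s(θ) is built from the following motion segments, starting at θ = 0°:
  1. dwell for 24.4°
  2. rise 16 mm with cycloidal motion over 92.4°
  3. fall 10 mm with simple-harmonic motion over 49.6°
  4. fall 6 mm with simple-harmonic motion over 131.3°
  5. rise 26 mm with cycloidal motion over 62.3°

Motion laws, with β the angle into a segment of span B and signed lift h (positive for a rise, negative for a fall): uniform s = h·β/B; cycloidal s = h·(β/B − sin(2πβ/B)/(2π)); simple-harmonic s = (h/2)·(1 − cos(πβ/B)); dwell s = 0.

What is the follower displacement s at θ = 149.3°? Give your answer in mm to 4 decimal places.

seg 1 [0°–24.4°] dwell: s stays 0.0000
seg 2 [24.4°–116.8°] cycloidal, h=16: full span → s += 16 → s = 16.0000
seg 3 [116.8°–166.4°] simple-harmonic, h=-10: θ=149.3° here. β=32.5, B=49.6. -10/2·(1 − cos(π·0.6552)) = -7.3430 → s = 8.6570

8.6570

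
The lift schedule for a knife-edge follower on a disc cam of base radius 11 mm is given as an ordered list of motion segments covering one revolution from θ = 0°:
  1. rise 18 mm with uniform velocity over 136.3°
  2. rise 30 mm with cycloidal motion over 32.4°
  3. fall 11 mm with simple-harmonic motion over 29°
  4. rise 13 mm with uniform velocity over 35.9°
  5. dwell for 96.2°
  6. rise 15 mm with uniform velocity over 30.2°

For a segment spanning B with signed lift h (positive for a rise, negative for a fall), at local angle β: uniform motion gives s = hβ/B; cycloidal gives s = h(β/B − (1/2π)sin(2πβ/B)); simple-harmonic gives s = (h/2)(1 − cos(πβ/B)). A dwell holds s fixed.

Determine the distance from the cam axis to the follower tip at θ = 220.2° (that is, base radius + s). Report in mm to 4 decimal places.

seg 1 [0°–136.3°] uniform, h=18: full span → s += 18 → s = 18.0000
seg 2 [136.3°–168.7°] cycloidal, h=30: full span → s += 30 → s = 48.0000
seg 3 [168.7°–197.7°] simple-harmonic, h=-11: full span → s += -11 → s = 37.0000
seg 4 [197.7°–233.6°] uniform, h=13: θ=220.2° here. β=22.5, B=35.9. 13·22.5/35.9 = 8.1476 → s = 45.1476
radial distance = base radius + s = 11 + 45.1476 = 56.1476

56.1476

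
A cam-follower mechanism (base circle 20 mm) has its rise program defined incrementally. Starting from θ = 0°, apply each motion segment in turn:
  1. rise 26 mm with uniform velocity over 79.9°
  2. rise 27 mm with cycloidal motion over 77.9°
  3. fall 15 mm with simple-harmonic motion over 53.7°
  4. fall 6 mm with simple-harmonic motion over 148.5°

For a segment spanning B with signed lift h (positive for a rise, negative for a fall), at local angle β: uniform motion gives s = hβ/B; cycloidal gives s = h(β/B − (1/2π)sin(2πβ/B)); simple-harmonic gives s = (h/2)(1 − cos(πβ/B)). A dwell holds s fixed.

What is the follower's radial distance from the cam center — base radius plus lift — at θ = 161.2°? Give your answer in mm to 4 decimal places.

seg 1 [0°–79.9°] uniform, h=26: full span → s += 26 → s = 26.0000
seg 2 [79.9°–157.8°] cycloidal, h=27: full span → s += 27 → s = 53.0000
seg 3 [157.8°–211.5°] simple-harmonic, h=-15: θ=161.2° here. β=3.4, B=53.7. -15/2·(1 − cos(π·0.0633)) = -0.1479 → s = 52.8521
radial distance = base radius + s = 20 + 52.8521 = 72.8521

72.8521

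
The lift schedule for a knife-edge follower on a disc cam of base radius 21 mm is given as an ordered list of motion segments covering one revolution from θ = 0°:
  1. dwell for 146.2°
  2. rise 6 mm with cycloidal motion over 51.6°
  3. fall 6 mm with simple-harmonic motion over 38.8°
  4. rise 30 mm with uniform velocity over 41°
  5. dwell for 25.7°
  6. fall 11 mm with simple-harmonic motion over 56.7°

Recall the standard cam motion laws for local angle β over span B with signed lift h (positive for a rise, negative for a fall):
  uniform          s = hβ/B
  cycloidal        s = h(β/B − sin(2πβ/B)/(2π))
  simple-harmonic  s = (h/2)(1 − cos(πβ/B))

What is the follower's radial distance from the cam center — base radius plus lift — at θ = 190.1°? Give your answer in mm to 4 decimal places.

seg 1 [0°–146.2°] dwell: s stays 0.0000
seg 2 [146.2°–197.8°] cycloidal, h=6: θ=190.1° here. β=43.9, B=51.6. 6·(0.8508 − sin(2π·0.8508)/(2π)) = 5.8745 → s = 5.8745
radial distance = base radius + s = 21 + 5.8745 = 26.8745

26.8745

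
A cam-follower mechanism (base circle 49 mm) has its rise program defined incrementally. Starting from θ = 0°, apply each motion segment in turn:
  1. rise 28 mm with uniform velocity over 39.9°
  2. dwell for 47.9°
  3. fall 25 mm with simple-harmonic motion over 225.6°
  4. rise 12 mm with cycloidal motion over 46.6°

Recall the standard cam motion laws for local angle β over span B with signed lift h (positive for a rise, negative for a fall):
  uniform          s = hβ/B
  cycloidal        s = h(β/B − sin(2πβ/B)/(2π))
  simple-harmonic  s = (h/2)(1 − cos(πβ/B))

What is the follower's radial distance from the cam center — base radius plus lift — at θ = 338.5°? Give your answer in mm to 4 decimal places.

seg 1 [0°–39.9°] uniform, h=28: full span → s += 28 → s = 28.0000
seg 2 [39.9°–87.8°] dwell: s stays 28.0000
seg 3 [87.8°–313.4°] simple-harmonic, h=-25: full span → s += -25 → s = 3.0000
seg 4 [313.4°–360°] cycloidal, h=12: θ=338.5° here. β=25.1, B=46.6. 12·(0.5386 − sin(2π·0.5386)/(2π)) = 6.9225 → s = 9.9225
radial distance = base radius + s = 49 + 9.9225 = 58.9225

58.9225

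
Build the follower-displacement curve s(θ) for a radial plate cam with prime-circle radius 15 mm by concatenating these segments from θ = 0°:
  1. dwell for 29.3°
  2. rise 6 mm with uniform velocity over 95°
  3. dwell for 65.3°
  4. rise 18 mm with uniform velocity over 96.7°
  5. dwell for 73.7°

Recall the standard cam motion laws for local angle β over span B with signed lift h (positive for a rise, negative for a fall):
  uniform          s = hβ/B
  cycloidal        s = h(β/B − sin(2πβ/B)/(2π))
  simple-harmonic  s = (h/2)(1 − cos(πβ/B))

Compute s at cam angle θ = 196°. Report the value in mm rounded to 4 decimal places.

seg 1 [0°–29.3°] dwell: s stays 0.0000
seg 2 [29.3°–124.3°] uniform, h=6: full span → s += 6 → s = 6.0000
seg 3 [124.3°–189.6°] dwell: s stays 6.0000
seg 4 [189.6°–286.3°] uniform, h=18: θ=196° here. β=6.4, B=96.7. 18·6.4/96.7 = 1.1913 → s = 7.1913

7.1913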